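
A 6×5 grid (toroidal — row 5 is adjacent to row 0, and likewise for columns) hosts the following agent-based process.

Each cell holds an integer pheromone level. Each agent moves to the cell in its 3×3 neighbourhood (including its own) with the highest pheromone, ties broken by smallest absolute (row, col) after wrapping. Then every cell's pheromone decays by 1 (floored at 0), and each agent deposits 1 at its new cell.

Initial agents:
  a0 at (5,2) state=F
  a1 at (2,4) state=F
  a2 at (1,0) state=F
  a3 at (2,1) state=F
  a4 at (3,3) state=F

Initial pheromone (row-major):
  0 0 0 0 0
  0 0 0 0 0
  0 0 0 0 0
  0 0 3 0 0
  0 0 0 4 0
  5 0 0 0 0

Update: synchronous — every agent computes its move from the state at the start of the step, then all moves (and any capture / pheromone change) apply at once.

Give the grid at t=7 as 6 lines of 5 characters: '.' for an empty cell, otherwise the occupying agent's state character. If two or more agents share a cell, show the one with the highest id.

.....
.....
.....
.....
...F.
F....

t=1: a0@(4,3) a1@(1,0) a2@(0,0) a3@(3,2) a4@(4,3) | pheromone: 1 0 0 0 0 / 1 0 0 0 0 / 0 0 0 0 0 / 0 0 3 0 0 / 0 0 0 5 0 / 4 0 0 0 0
t=2: a0@(4,3) a1@(0,0) a2@(5,0) a3@(4,3) a4@(4,3) | pheromone: 1 0 0 0 0 / 0 0 0 0 0 / 0 0 0 0 0 / 0 0 2 0 0 / 0 0 0 7 0 / 4 0 0 0 0
t=3: a0@(4,3) a1@(5,0) a2@(5,0) a3@(4,3) a4@(4,3) | pheromone: 0 0 0 0 0 / 0 0 0 0 0 / 0 0 0 0 0 / 0 0 1 0 0 / 0 0 0 9 0 / 5 0 0 0 0
t=4: a0@(4,3) a1@(5,0) a2@(5,0) a3@(4,3) a4@(4,3) | pheromone: 0 0 0 0 0 / 0 0 0 0 0 / 0 0 0 0 0 / 0 0 0 0 0 / 0 0 0 11 0 / 6 0 0 0 0
t=5: a0@(4,3) a1@(5,0) a2@(5,0) a3@(4,3) a4@(4,3) | pheromone: 0 0 0 0 0 / 0 0 0 0 0 / 0 0 0 0 0 / 0 0 0 0 0 / 0 0 0 13 0 / 7 0 0 0 0
t=6: a0@(4,3) a1@(5,0) a2@(5,0) a3@(4,3) a4@(4,3) | pheromone: 0 0 0 0 0 / 0 0 0 0 0 / 0 0 0 0 0 / 0 0 0 0 0 / 0 0 0 15 0 / 8 0 0 0 0
t=7: a0@(4,3) a1@(5,0) a2@(5,0) a3@(4,3) a4@(4,3) | pheromone: 0 0 0 0 0 / 0 0 0 0 0 / 0 0 0 0 0 / 0 0 0 0 0 / 0 0 0 17 0 / 9 0 0 0 0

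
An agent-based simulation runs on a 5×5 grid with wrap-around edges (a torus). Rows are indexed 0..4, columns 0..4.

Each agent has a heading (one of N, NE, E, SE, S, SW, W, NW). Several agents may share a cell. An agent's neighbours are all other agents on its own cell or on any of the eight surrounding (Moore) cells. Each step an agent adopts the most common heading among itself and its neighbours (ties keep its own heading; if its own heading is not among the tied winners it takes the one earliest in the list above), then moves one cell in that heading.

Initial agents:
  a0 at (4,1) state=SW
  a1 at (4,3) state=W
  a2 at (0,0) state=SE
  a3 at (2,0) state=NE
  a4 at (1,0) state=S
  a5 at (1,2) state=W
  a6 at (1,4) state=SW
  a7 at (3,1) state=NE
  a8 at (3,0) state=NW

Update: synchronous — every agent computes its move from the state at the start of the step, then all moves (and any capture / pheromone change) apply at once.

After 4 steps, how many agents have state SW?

3

t=1: a0@(0,0):SW a1@(4,2):W a2@(1,4):SW a3@(1,1):NE a4@(2,0):S a5@(1,1):W a6@(2,3):SW a7@(2,2):NE a8@(2,1):NE
t=2: a0@(1,4):SW a1@(4,1):W a2@(2,3):SW a3@(0,2):NE a4@(1,1):NE a5@(0,2):NE a6@(3,2):SW a7@(1,3):NE a8@(1,2):NE
t=3: a0@(2,3):SW a1@(3,2):NE a2@(3,2):SW a3@(4,3):NE a4@(0,2):NE a5@(4,3):NE a6@(4,1):SW a7@(0,4):NE a8@(0,3):NE
t=4: a0@(3,2):SW a1@(2,3):NE a2@(4,1):SW a3@(3,4):NE a4@(4,3):NE a5@(3,4):NE a6@(0,0):SW a7@(4,0):NE a8@(4,4):NE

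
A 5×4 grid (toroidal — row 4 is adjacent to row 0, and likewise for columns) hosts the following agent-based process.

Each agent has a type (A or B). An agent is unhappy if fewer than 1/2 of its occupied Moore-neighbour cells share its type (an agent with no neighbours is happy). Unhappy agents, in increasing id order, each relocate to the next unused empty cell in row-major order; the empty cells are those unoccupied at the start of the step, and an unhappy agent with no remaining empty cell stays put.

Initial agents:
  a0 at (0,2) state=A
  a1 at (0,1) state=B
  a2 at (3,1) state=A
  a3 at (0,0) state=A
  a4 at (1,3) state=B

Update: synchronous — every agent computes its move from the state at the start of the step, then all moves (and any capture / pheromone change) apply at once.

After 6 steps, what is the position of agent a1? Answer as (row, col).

t=1: a0@(0,3):A a1@(1,0):B a2@(3,1):A a3@(1,1):A a4@(1,2):B
t=2: a0@(0,0):A a1@(0,1):B a2@(3,1):A a3@(0,2):A a4@(1,3):B
t=3: a0@(0,3):A a1@(1,0):B a2@(3,1):A a3@(1,1):A a4@(1,2):B
t=4: a0@(0,0):A a1@(0,1):B a2@(3,1):A a3@(0,2):A a4@(1,3):B
t=5: a0@(0,3):A a1@(1,0):B a2@(3,1):A a3@(1,1):A a4@(1,2):B
t=6: a0@(0,0):A a1@(0,1):B a2@(3,1):A a3@(0,2):A a4@(1,3):B

(0, 1)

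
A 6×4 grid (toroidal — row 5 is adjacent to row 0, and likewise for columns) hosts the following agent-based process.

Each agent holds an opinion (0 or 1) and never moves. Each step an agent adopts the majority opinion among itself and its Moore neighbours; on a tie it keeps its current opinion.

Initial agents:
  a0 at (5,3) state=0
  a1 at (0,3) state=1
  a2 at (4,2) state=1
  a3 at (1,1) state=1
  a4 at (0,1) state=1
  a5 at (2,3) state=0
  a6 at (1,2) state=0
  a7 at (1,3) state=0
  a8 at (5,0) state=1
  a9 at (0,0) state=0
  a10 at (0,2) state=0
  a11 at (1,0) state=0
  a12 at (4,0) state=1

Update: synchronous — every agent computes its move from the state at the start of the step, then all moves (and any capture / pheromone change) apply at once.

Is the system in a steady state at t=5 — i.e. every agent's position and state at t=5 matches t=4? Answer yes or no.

t=1: a0@(5,3):1 a1@(0,3):0 a2@(4,2):1 a3@(1,1):0 a4@(0,1):0 a5@(2,3):0 a6@(1,2):0 a7@(1,3):0 a8@(5,0):1 a9@(0,0):0 a10@(0,2):0 a11@(1,0):0 a12@(4,0):1
t=2: (unchanged — steady state)

yes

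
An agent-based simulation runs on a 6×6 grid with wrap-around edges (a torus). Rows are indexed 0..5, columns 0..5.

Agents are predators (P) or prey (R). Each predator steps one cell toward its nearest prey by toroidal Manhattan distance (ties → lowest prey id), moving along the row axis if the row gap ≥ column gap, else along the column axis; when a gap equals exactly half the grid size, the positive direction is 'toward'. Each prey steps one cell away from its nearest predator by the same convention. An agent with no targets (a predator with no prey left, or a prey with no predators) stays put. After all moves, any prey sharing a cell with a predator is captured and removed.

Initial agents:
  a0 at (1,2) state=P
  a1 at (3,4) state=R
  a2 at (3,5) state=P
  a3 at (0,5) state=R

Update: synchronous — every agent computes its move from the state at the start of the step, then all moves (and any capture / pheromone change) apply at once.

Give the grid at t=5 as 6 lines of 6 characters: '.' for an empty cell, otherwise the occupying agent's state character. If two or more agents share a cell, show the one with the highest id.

t=1: a0@(2,2):P a1@(3,3):R a2@(3,4):P a3@(5,5):R
t=2: a0@(3,2):P a2@(3,3):P a3@(0,5):R
t=3: a0@(4,2):P a2@(4,3):P a3@(5,5):R
t=4: a0@(4,3):P a2@(4,4):P a3@(5,0):R
t=5: a0@(4,4):P a2@(4,5):P a3@(5,1):R

......
......
......
......
....PP
.R....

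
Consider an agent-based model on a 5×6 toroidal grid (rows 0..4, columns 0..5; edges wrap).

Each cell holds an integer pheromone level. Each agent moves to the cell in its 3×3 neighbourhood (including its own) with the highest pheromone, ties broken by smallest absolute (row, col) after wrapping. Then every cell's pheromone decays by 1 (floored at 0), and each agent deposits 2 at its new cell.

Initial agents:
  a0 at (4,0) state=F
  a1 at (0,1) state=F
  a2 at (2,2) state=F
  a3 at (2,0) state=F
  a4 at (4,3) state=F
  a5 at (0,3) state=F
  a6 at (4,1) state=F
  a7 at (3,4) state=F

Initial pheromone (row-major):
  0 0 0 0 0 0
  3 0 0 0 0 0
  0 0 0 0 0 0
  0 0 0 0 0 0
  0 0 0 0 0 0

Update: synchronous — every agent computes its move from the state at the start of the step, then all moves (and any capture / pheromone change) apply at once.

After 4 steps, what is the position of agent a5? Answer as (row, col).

t=1: a0@(0,0) a1@(1,0) a2@(1,1) a3@(1,0) a4@(0,2) a5@(0,2) a6@(0,0) a7@(2,3) | pheromone: 4 0 4 0 0 0 / 6 2 0 0 0 0 / 0 0 0 2 0 0 / 0 0 0 0 0 0 / 0 0 0 0 0 0
t=2: a0@(1,0) a1@(1,0) a2@(1,0) a3@(1,0) a4@(0,2) a5@(0,2) a6@(1,0) a7@(2,3) | pheromone: 3 0 7 0 0 0 / 15 1 0 0 0 0 / 0 0 0 3 0 0 / 0 0 0 0 0 0 / 0 0 0 0 0 0
t=3: a0@(1,0) a1@(1,0) a2@(1,0) a3@(1,0) a4@(0,2) a5@(0,2) a6@(1,0) a7@(2,3) | pheromone: 2 0 10 0 0 0 / 24 0 0 0 0 0 / 0 0 0 4 0 0 / 0 0 0 0 0 0 / 0 0 0 0 0 0
t=4: a0@(1,0) a1@(1,0) a2@(1,0) a3@(1,0) a4@(0,2) a5@(0,2) a6@(1,0) a7@(2,3) | pheromone: 1 0 13 0 0 0 / 33 0 0 0 0 0 / 0 0 0 5 0 0 / 0 0 0 0 0 0 / 0 0 0 0 0 0

(0, 2)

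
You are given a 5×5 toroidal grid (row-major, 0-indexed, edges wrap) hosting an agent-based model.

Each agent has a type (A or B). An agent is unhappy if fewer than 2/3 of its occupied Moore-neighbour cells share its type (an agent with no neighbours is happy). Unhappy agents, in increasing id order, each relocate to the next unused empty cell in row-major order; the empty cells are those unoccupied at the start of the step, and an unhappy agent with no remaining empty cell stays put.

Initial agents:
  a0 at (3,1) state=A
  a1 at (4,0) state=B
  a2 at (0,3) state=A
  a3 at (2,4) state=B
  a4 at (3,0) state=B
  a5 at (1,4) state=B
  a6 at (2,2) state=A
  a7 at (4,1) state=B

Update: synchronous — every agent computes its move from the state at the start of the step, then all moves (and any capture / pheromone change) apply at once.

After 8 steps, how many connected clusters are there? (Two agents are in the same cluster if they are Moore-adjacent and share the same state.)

t=1: a0@(0,0):A a1@(4,0):B a2@(0,1):A a3@(2,4):B a4@(3,0):B a5@(0,2):B a6@(2,2):A a7@(4,1):B
t=2: a0@(0,3):A a1@(0,4):B a2@(1,0):A a3@(2,4):B a4@(3,0):B a5@(1,1):B a6@(2,2):A a7@(1,2):B
t=3: a0@(0,0):A a1@(0,1):B a2@(0,2):A a3@(1,3):B a4@(3,0):B a5@(1,4):B a6@(2,0):A a7@(2,1):B
t=4: a0@(0,3):A a1@(0,4):B a2@(1,0):A a3@(1,1):B a4@(1,2):B a5@(2,2):B a6@(2,3):A a7@(2,4):B
t=5: a0@(0,0):A a1@(0,1):B a2@(0,2):A a3@(1,1):B a4@(1,3):B a5@(2,2):B a6@(1,4):A a7@(2,0):B
t=6: a0@(0,3):A a1@(0,4):B a2@(1,0):A a3@(1,2):B a4@(2,1):B a5@(2,2):B a6@(2,3):A a7@(2,4):B
t=7: a0@(0,0):A a1@(0,1):B a2@(0,2):A a3@(1,1):B a4@(2,1):B a5@(2,2):B a6@(1,3):A a7@(1,4):B
t=8: a0@(0,3):A a1@(0,4):B a2@(1,0):A a3@(1,2):B a4@(2,1):B a5@(2,2):B a6@(2,0):A a7@(2,3):B

4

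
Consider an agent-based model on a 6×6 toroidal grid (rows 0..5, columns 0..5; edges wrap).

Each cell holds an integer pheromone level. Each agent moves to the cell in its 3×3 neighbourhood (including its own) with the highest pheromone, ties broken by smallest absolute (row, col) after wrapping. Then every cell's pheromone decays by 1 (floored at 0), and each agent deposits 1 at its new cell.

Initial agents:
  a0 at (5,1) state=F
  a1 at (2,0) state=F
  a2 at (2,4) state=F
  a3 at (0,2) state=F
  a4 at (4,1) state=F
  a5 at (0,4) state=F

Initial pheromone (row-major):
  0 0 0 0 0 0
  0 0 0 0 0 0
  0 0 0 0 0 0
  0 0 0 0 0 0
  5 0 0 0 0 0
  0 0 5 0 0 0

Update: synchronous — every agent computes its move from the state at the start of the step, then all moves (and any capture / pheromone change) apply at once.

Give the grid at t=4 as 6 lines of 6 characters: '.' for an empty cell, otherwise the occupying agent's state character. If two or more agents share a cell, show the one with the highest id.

......
F.....
......
......
F.....
..F...

t=1: a0@(4,0) a1@(1,0) a2@(1,3) a3@(5,2) a4@(4,0) a5@(0,3) | pheromone: 0 0 0 1 0 0 / 1 0 0 1 0 0 / 0 0 0 0 0 0 / 0 0 0 0 0 0 / 6 0 0 0 0 0 / 0 0 5 0 0 0
t=2: a0@(4,0) a1@(1,0) a2@(0,3) a3@(5,2) a4@(4,0) a5@(5,2) | pheromone: 0 0 0 1 0 0 / 1 0 0 0 0 0 / 0 0 0 0 0 0 / 0 0 0 0 0 0 / 7 0 0 0 0 0 / 0 0 6 0 0 0
t=3: a0@(4,0) a1@(1,0) a2@(5,2) a3@(5,2) a4@(4,0) a5@(5,2) | pheromone: 0 0 0 0 0 0 / 1 0 0 0 0 0 / 0 0 0 0 0 0 / 0 0 0 0 0 0 / 8 0 0 0 0 0 / 0 0 8 0 0 0
t=4: a0@(4,0) a1@(1,0) a2@(5,2) a3@(5,2) a4@(4,0) a5@(5,2) | pheromone: 0 0 0 0 0 0 / 1 0 0 0 0 0 / 0 0 0 0 0 0 / 0 0 0 0 0 0 / 9 0 0 0 0 0 / 0 0 10 0 0 0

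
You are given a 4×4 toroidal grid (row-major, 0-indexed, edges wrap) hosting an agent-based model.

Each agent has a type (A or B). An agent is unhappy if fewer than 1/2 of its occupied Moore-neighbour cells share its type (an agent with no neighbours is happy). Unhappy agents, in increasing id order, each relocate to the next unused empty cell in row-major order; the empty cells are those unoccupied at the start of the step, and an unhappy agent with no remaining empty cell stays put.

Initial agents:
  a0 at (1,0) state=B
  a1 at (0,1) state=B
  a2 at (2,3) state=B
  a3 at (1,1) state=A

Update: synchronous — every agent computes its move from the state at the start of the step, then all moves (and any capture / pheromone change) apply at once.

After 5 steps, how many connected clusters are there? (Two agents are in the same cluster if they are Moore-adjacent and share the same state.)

t=1: a0@(1,0):B a1@(0,1):B a2@(2,3):B a3@(0,0):A
t=2: a0@(1,0):B a1@(0,1):B a2@(2,3):B a3@(0,2):A
t=3: a0@(1,0):B a1@(0,1):B a2@(2,3):B a3@(0,0):A
t=4: a0@(1,0):B a1@(0,1):B a2@(2,3):B a3@(0,2):A
t=5: a0@(1,0):B a1@(0,1):B a2@(2,3):B a3@(0,0):A

2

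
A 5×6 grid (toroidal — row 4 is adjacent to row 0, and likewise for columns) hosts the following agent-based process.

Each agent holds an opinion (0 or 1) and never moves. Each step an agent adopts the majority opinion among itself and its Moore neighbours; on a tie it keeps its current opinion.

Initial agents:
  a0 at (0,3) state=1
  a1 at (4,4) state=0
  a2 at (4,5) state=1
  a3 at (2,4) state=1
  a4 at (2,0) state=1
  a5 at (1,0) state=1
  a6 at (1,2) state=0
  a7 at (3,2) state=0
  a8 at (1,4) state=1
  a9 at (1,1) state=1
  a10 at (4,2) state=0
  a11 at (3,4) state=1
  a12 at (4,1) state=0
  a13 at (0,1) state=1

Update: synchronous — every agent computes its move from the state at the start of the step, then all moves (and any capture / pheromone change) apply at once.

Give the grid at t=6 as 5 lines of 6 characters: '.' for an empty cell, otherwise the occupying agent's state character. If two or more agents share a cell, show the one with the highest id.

.1.1..
111.1.
1...1.
..0.1.
.00.11

t=1: a0@(0,3):0 a1@(4,4):1 a2@(4,5):1 a3@(2,4):1 a4@(2,0):1 a5@(1,0):1 a6@(1,2):1 a7@(3,2):0 a8@(1,4):1 a9@(1,1):1 a10@(4,2):0 a11@(3,4):1 a12@(4,1):0 a13@(0,1):1
t=2: a0@(0,3):1 a1@(4,4):1 a2@(4,5):1 a3@(2,4):1 a4@(2,0):1 a5@(1,0):1 a6@(1,2):1 a7@(3,2):0 a8@(1,4):1 a9@(1,1):1 a10@(4,2):0 a11@(3,4):1 a12@(4,1):0 a13@(0,1):1
t=3: (unchanged — steady state)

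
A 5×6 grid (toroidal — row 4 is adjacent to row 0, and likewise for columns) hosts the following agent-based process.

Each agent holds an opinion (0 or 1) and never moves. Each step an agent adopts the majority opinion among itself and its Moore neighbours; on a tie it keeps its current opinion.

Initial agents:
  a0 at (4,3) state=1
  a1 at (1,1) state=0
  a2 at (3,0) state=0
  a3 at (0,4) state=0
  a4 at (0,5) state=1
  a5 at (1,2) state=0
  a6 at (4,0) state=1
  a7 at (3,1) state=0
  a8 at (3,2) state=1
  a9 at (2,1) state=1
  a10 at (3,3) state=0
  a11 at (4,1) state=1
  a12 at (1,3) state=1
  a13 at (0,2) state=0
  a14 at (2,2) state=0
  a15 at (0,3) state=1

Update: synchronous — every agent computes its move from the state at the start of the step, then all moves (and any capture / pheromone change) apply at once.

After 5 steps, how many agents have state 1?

10

t=1: a0@(4,3):1 a1@(1,1):0 a2@(3,0):1 a3@(0,4):1 a4@(0,5):1 a5@(1,2):0 a6@(4,0):1 a7@(3,1):1 a8@(3,2):1 a9@(2,1):0 a10@(3,3):0 a11@(4,1):1 a12@(1,3):0 a13@(0,2):1 a14@(2,2):0 a15@(0,3):1
t=2: (unchanged — steady state)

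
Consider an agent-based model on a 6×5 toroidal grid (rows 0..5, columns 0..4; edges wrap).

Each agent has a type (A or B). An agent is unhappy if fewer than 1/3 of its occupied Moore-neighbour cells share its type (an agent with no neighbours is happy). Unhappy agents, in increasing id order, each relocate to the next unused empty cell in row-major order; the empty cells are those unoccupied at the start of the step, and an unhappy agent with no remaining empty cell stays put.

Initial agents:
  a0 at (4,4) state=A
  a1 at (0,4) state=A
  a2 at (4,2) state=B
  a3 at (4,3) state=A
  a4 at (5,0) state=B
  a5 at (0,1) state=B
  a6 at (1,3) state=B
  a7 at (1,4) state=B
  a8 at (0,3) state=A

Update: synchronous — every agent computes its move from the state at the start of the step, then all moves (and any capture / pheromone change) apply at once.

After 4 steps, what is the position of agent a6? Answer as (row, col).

t=1: a0@(4,4):A a1@(0,0):A a2@(0,2):B a3@(4,3):A a4@(5,0):B a5@(0,1):B a6@(1,3):B a7@(1,4):B a8@(0,3):A
t=2: a0@(4,4):A a1@(0,4):A a2@(0,2):B a3@(4,3):A a4@(5,0):B a5@(0,1):B a6@(1,3):B a7@(1,4):B a8@(1,0):A
t=3: a0@(4,4):A a1@(0,0):A a2@(0,2):B a3@(4,3):A a4@(5,0):B a5@(0,1):B a6@(1,3):B a7@(1,4):B a8@(1,0):A
t=4: a0@(4,4):A a1@(0,3):A a2@(0,2):B a3@(4,3):A a4@(5,0):B a5@(0,1):B a6@(1,3):B a7@(1,4):B a8@(1,0):A

(1, 3)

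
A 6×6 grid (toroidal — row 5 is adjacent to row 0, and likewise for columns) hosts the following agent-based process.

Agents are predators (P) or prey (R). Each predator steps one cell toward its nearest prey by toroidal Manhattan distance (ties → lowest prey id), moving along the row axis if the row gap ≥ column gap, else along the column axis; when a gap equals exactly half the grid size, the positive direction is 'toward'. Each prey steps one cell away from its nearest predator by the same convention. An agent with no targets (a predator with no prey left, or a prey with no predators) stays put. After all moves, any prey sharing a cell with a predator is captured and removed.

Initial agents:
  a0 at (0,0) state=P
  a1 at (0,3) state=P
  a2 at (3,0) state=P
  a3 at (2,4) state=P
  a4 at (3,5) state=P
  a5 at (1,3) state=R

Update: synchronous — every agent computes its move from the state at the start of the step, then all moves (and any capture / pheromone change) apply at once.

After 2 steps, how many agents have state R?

t=1: a0@(0,1):P a1@(1,3):P a2@(3,1):P a3@(1,4):P a4@(2,5):P a5@(2,3):R
t=2: a0@(1,1):P a1@(2,3):P a2@(3,2):P a3@(2,4):P a4@(2,4):P a5@(3,3):R

1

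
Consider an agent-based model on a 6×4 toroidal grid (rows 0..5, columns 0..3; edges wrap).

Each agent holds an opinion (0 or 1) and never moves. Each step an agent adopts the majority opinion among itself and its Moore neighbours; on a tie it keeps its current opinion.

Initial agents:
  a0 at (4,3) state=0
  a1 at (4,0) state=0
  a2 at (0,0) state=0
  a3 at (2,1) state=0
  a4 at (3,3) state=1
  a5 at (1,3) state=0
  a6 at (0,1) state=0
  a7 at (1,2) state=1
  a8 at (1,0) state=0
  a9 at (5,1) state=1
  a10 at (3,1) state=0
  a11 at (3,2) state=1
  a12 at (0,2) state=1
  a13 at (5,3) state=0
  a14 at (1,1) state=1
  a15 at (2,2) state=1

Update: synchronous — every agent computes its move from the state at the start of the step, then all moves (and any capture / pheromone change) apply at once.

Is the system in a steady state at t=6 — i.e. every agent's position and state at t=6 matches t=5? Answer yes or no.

t=1: a0@(4,3):0 a1@(4,0):0 a2@(0,0):0 a3@(2,1):1 a4@(3,3):1 a5@(1,3):0 a6@(0,1):1 a7@(1,2):1 a8@(1,0):0 a9@(5,1):0 a10@(3,1):0 a11@(3,2):1 a12@(0,2):1 a13@(5,3):0 a14@(1,1):1 a15@(2,2):1
t=2: a0@(4,3):0 a1@(4,0):0 a2@(0,0):0 a3@(2,1):1 a4@(3,3):1 a5@(1,3):0 a6@(0,1):1 a7@(1,2):1 a8@(1,0):0 a9@(5,1):0 a10@(3,1):1 a11@(3,2):1 a12@(0,2):1 a13@(5,3):0 a14@(1,1):1 a15@(2,2):1
t=3: (unchanged — steady state)

yes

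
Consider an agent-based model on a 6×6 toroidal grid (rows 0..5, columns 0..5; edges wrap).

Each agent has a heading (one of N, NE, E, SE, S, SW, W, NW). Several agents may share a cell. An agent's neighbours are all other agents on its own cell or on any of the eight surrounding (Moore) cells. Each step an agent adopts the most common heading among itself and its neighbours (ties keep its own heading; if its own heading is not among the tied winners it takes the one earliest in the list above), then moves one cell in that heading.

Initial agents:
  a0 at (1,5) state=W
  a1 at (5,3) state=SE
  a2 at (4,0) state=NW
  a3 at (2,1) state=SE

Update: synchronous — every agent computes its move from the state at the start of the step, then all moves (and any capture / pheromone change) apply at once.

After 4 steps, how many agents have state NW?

1

t=1: a0@(1,4):W a1@(0,4):SE a2@(3,5):NW a3@(3,2):SE
t=2: a0@(1,3):W a1@(1,5):SE a2@(2,4):NW a3@(4,3):SE
t=3: a0@(1,2):W a1@(2,0):SE a2@(1,3):NW a3@(5,4):SE
t=4: a0@(1,1):W a1@(3,1):SE a2@(0,2):NW a3@(0,5):SE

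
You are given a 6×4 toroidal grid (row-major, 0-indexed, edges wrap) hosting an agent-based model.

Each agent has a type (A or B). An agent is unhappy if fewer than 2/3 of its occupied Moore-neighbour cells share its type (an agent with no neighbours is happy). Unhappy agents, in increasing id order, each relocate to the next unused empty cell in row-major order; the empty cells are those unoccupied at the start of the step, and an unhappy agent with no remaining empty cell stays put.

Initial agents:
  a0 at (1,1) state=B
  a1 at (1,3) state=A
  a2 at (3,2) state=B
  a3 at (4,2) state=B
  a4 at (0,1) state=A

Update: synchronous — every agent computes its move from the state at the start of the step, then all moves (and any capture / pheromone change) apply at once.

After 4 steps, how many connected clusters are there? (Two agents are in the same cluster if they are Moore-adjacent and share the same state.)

t=1: a0@(0,0):B a1@(1,3):A a2@(3,2):B a3@(4,2):B a4@(0,2):A
t=2: a0@(0,1):B a1@(0,3):A a2@(3,2):B a3@(4,2):B a4@(0,2):A
t=3: a0@(0,0):B a1@(0,3):A a2@(3,2):B a3@(4,2):B a4@(1,0):A
t=4: a0@(0,1):B a1@(0,2):A a2@(3,2):B a3@(4,2):B a4@(1,1):A

3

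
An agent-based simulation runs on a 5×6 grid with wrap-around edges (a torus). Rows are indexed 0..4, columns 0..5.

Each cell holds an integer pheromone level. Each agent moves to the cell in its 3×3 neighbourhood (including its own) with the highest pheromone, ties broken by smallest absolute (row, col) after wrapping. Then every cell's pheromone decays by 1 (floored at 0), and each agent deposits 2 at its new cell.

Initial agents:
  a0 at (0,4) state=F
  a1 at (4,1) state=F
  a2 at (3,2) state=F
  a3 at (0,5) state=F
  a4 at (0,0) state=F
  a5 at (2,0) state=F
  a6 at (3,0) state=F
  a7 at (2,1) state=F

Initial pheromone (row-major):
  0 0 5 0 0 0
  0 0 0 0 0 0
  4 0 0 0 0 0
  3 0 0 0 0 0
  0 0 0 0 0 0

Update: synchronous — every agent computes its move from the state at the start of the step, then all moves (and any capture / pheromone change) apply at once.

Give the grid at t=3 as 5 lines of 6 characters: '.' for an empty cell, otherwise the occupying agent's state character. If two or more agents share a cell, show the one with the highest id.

F.F...
......
F.....
......
......

t=1: a0@(0,3) a1@(0,2) a2@(2,1) a3@(0,0) a4@(0,0) a5@(2,0) a6@(2,0) a7@(2,0) | pheromone: 4 0 6 2 0 0 / 0 0 0 0 0 0 / 9 2 0 0 0 0 / 2 0 0 0 0 0 / 0 0 0 0 0 0
t=2: a0@(0,2) a1@(0,2) a2@(2,0) a3@(0,0) a4@(0,0) a5@(2,0) a6@(2,0) a7@(2,0) | pheromone: 7 0 9 1 0 0 / 0 0 0 0 0 0 / 16 1 0 0 0 0 / 1 0 0 0 0 0 / 0 0 0 0 0 0
t=3: a0@(0,2) a1@(0,2) a2@(2,0) a3@(0,0) a4@(0,0) a5@(2,0) a6@(2,0) a7@(2,0) | pheromone: 10 0 12 0 0 0 / 0 0 0 0 0 0 / 23 0 0 0 0 0 / 0 0 0 0 0 0 / 0 0 0 0 0 0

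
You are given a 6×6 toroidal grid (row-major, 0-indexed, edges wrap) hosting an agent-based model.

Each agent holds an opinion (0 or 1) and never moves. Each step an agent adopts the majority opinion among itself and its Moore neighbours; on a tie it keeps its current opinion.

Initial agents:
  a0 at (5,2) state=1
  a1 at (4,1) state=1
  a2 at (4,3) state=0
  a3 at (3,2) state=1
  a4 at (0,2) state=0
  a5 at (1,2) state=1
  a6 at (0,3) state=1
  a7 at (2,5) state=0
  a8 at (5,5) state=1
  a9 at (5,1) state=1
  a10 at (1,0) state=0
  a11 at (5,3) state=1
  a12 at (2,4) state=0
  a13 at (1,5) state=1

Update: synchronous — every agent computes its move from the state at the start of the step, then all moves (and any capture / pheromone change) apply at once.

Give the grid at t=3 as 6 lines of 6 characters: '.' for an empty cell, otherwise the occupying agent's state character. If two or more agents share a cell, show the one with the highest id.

t=1: a0@(5,2):1 a1@(4,1):1 a2@(4,3):1 a3@(3,2):1 a4@(0,2):1 a5@(1,2):1 a6@(0,3):1 a7@(2,5):0 a8@(5,5):1 a9@(5,1):1 a10@(1,0):0 a11@(5,3):1 a12@(2,4):0 a13@(1,5):0
t=2: (unchanged — steady state)

..11..
0.1..0
....00
..1...
.1.1..
.111.1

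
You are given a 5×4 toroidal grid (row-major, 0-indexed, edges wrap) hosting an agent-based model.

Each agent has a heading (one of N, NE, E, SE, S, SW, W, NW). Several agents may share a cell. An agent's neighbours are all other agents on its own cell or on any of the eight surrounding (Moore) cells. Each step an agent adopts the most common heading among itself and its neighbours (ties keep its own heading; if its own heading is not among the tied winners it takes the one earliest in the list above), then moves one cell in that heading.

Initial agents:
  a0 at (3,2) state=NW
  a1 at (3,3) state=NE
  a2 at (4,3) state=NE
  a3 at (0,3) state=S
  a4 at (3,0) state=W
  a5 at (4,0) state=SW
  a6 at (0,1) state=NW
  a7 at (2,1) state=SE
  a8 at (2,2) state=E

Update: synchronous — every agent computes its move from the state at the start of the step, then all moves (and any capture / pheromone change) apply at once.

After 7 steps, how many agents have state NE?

t=1: a0@(2,3):NE a1@(2,0):NE a2@(3,0):NE a3@(1,3):S a4@(2,1):NE a5@(3,1):NE a6@(4,0):NW a7@(3,2):SE a8@(2,3):E
t=2: a0@(1,0):NE a1@(1,1):NE a2@(2,1):NE a3@(0,0):NE a4@(1,2):NE a5@(2,2):NE a6@(3,1):NE a7@(2,3):NE a8@(1,0):NE
t=3: a0@(0,1):NE a1@(0,2):NE a2@(1,2):NE a3@(4,1):NE a4@(0,3):NE a5@(1,3):NE a6@(2,2):NE a7@(1,0):NE a8@(0,1):NE
t=4: a0@(4,2):NE a1@(4,3):NE a2@(0,3):NE a3@(3,2):NE a4@(4,0):NE a5@(0,0):NE a6@(1,3):NE a7@(0,1):NE a8@(4,2):NE
t=5: a0@(3,3):NE a1@(3,0):NE a2@(4,0):NE a3@(2,3):NE a4@(3,1):NE a5@(4,1):NE a6@(0,0):NE a7@(4,2):NE a8@(3,3):NE
t=6: a0@(2,0):NE a1@(2,1):NE a2@(3,1):NE a3@(1,0):NE a4@(2,2):NE a5@(3,2):NE a6@(4,1):NE a7@(3,3):NE a8@(2,0):NE
t=7: a0@(1,1):NE a1@(1,2):NE a2@(2,2):NE a3@(0,1):NE a4@(1,3):NE a5@(2,3):NE a6@(3,2):NE a7@(2,0):NE a8@(1,1):NE

9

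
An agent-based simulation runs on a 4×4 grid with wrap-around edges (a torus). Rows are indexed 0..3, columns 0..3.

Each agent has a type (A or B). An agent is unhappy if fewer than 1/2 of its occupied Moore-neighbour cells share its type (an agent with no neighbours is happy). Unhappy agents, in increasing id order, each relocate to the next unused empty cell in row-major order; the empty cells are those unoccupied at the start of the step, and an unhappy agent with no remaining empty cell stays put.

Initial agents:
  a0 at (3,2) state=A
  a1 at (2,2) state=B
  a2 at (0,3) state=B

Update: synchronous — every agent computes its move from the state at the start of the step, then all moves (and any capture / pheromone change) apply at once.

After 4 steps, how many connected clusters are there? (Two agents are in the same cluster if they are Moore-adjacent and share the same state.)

2

t=1: a0@(0,0):A a1@(0,1):B a2@(0,2):B
t=2: a0@(0,3):A a1@(0,1):B a2@(0,2):B
t=3: a0@(0,0):A a1@(0,1):B a2@(0,2):B
t=4: a0@(0,3):A a1@(0,1):B a2@(0,2):B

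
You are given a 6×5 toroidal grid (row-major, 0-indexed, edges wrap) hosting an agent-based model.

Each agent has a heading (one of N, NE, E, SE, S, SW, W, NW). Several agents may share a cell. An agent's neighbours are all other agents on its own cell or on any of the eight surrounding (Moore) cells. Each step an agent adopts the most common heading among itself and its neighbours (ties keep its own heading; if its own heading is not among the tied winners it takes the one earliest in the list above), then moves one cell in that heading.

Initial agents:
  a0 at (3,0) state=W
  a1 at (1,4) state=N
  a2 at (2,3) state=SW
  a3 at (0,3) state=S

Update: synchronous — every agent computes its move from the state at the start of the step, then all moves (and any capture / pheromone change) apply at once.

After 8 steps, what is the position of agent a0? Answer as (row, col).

t=1: a0@(3,4):W a1@(0,4):N a2@(3,2):SW a3@(1,3):S
t=2: a0@(3,3):W a1@(5,4):N a2@(4,1):SW a3@(2,3):S
t=3: a0@(3,2):W a1@(4,4):N a2@(5,0):SW a3@(3,3):S
t=4: a0@(3,1):W a1@(3,4):N a2@(0,4):SW a3@(4,3):S
t=5: a0@(3,0):W a1@(2,4):N a2@(1,3):SW a3@(5,3):S
t=6: a0@(3,4):W a1@(1,4):N a2@(2,2):SW a3@(0,3):S
t=7: a0@(3,3):W a1@(0,4):N a2@(3,1):SW a3@(1,3):S
t=8: a0@(3,2):W a1@(5,4):N a2@(4,0):SW a3@(2,3):S

(3, 2)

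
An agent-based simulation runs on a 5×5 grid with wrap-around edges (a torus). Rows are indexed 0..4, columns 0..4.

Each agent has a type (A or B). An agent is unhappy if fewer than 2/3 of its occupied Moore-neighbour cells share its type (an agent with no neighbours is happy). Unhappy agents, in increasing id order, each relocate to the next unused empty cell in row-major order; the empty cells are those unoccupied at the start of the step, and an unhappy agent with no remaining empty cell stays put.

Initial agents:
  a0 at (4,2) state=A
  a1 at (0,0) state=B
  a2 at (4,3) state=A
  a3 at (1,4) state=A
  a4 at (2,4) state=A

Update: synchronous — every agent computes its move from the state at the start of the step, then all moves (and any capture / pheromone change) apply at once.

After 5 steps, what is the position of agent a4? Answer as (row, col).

t=1: a0@(4,2):A a1@(0,1):B a2@(4,3):A a3@(0,2):A a4@(2,4):A
t=2: a0@(4,2):A a1@(0,0):B a2@(4,3):A a3@(0,2):A a4@(2,4):A
t=3: (unchanged — steady state)

(2, 4)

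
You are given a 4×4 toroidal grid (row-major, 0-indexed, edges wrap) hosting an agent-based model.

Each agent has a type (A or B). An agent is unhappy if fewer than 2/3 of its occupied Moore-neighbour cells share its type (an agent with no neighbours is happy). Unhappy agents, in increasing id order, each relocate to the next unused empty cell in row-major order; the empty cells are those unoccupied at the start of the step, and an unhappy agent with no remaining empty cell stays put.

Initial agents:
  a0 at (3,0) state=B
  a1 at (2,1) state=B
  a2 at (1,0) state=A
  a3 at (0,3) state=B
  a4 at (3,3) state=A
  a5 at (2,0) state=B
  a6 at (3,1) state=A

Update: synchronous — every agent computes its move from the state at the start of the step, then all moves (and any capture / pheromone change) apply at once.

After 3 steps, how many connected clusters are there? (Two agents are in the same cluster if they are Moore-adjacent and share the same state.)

2

t=1: a0@(0,0):B a1@(0,1):B a2@(0,2):A a3@(1,1):B a4@(1,2):A a5@(1,3):B a6@(2,2):A
t=2: a0@(0,0):B a1@(0,3):B a2@(1,0):A a3@(2,0):B a4@(2,1):A a5@(2,3):B a6@(3,0):A
t=3: a0@(0,1):B a1@(0,2):B a2@(1,1):A a3@(1,2):B a4@(2,1):A a5@(1,3):B a6@(2,2):A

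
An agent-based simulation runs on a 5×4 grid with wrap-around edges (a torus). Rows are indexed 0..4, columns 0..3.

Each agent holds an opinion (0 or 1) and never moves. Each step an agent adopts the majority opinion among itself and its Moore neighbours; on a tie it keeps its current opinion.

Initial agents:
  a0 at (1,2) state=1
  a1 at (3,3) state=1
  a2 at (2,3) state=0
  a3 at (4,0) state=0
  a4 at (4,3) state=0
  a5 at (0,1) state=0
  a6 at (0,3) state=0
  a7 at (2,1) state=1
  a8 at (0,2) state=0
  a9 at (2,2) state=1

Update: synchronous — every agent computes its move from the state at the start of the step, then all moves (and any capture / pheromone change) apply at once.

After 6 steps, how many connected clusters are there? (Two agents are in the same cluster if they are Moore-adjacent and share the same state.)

t=1: a0@(1,2):0 a1@(3,3):0 a2@(2,3):1 a3@(4,0):0 a4@(4,3):0 a5@(0,1):0 a6@(0,3):0 a7@(2,1):1 a8@(0,2):0 a9@(2,2):1
t=2: (unchanged — steady state)

2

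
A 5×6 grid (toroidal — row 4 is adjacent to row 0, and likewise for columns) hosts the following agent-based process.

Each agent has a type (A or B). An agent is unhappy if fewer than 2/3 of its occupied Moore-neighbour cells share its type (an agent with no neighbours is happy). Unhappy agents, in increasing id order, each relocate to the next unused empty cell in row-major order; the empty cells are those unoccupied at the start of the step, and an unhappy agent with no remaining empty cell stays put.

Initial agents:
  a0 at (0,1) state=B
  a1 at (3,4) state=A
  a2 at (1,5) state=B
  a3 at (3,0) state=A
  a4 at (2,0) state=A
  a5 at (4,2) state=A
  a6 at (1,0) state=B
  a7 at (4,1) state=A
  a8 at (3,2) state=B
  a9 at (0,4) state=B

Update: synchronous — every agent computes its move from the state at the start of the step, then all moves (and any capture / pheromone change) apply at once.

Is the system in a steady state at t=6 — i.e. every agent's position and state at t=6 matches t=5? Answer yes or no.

t=1: a0@(0,0):B a1@(3,4):A a2@(1,5):B a3@(3,0):A a4@(0,2):A a5@(0,3):A a6@(1,0):B a7@(0,5):A a8@(1,1):B a9@(0,4):B
t=2: a0@(0,0):B a1@(3,4):A a2@(1,5):B a3@(3,0):A a4@(0,1):A a5@(1,2):A a6@(1,0):B a7@(1,3):A a8@(1,1):B a9@(1,4):B
t=3: a0@(0,0):B a1@(3,4):A a2@(1,5):B a3@(3,0):A a4@(0,2):A a5@(1,2):A a6@(1,0):B a7@(0,3):A a8@(0,4):B a9@(0,5):B
t=4: (unchanged — steady state)

yes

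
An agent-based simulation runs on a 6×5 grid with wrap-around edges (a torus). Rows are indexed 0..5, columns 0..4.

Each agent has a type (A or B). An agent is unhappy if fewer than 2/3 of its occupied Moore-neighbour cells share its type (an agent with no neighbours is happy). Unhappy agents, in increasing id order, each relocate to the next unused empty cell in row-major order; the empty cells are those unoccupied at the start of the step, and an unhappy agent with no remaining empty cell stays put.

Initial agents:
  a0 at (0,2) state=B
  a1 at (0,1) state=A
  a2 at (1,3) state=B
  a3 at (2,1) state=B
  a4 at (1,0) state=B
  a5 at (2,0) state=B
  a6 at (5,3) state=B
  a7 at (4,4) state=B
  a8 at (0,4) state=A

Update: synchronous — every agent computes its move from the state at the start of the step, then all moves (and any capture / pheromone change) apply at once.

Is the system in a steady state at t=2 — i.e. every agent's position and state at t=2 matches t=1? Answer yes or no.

t=1: a0@(0,2):B a1@(0,0):A a2@(0,3):B a3@(2,1):B a4@(1,1):B a5@(2,0):B a6@(5,3):B a7@(4,4):B a8@(1,2):A
t=2: a0@(0,2):B a1@(0,1):A a2@(0,3):B a3@(2,1):B a4@(0,4):B a5@(2,0):B a6@(5,3):B a7@(4,4):B a8@(1,0):A

no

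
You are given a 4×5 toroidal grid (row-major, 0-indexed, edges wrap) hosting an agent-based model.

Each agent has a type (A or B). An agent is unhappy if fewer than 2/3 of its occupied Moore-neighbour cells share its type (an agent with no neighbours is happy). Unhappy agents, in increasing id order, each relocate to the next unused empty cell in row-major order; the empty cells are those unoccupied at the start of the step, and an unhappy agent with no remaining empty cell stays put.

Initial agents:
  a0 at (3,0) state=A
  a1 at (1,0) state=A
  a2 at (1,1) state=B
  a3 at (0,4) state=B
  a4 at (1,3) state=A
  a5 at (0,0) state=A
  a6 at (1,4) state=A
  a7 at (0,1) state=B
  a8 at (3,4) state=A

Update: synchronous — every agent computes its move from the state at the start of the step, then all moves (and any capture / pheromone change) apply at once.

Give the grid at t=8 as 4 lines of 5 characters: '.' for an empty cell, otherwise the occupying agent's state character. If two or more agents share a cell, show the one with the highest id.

t=1: a0@(0,2):A a1@(0,3):A a2@(1,2):B a3@(2,0):B a4@(2,1):A a5@(2,2):A a6@(1,4):A a7@(2,3):B a8@(3,4):A
t=2: a0@(0,0):A a1@(0,3):A a2@(0,1):B a3@(0,4):B a4@(1,0):A a5@(1,1):A a6@(1,3):A a7@(2,4):B a8@(3,0):A
t=3: a0@(0,2):A a1@(1,2):A a2@(1,4):B a3@(2,0):B a4@(2,1):A a5@(1,1):A a6@(2,2):A a7@(2,3):B a8@(3,1):A
t=4: a0@(0,2):A a1@(1,2):A a2@(1,4):B a3@(0,0):B a4@(2,1):A a5@(1,1):A a6@(2,2):A a7@(0,1):B a8@(3,1):A
t=5: a0@(0,2):A a1@(1,2):A a2@(1,4):B a3@(0,3):B a4@(2,1):A a5@(1,1):A a6@(2,2):A a7@(0,4):B a8@(1,0):A
t=6: a0@(0,2):A a1@(1,2):A a2@(1,4):B a3@(0,0):B a4@(2,1):A a5@(1,1):A a6@(2,2):A a7@(0,4):B a8@(0,1):A
t=7: a0@(0,2):A a1@(1,2):A a2@(1,4):B a3@(0,3):B a4@(2,1):A a5@(1,1):A a6@(2,2):A a7@(0,4):B a8@(0,1):A
t=8: a0@(0,2):A a1@(1,2):A a2@(1,4):B a3@(0,0):B a4@(2,1):A a5@(1,1):A a6@(2,2):A a7@(0,4):B a8@(0,1):A

BAA.B
.AA.B
.AA..
.....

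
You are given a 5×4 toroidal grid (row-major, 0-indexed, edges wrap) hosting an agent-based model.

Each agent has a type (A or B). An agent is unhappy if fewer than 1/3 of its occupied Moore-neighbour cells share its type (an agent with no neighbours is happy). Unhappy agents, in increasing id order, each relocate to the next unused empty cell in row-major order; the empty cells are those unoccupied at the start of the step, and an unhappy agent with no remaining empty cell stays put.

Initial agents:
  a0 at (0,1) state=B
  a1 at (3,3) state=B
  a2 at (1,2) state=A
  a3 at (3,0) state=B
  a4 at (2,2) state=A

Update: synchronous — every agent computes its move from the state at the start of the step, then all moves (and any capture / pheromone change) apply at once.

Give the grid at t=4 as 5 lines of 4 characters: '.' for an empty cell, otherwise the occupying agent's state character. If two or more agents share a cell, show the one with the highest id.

B...
..A.
..A.
B..B
....

t=1: a0@(0,0):B a1@(3,3):B a2@(1,2):A a3@(3,0):B a4@(2,2):A
t=2: (unchanged — steady state)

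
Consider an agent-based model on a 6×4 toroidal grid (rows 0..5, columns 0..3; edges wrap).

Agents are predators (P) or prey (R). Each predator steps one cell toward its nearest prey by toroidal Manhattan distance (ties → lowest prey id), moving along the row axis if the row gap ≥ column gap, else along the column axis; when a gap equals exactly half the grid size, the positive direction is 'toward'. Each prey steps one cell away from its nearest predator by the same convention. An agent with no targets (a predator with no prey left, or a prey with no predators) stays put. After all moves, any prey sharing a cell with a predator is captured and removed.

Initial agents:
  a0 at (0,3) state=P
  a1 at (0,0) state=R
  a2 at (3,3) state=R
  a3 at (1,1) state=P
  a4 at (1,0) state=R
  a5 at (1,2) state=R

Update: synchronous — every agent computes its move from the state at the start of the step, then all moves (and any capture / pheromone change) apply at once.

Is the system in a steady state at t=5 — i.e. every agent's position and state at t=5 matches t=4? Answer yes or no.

t=1: a0@(0,0):P a1@(0,1):R a2@(2,3):R a3@(1,0):P a4@(1,3):R a5@(1,3):R
t=2: a0@(0,1):P a1@(0,2):R a2@(3,3):R a3@(1,3):P a4@(1,2):R a5@(1,2):R
t=3: a0@(0,2):P a1@(0,3):R a2@(4,3):R a3@(1,2):P a4@(1,1):R a5@(1,1):R
t=4: a0@(0,3):P a1@(0,0):R a2@(3,3):R a3@(1,1):P a4@(1,0):R a5@(1,0):R
t=5: a0@(0,0):P a1@(0,1):R a2@(2,3):R a3@(1,0):P a4@(1,3):R a5@(1,3):R

no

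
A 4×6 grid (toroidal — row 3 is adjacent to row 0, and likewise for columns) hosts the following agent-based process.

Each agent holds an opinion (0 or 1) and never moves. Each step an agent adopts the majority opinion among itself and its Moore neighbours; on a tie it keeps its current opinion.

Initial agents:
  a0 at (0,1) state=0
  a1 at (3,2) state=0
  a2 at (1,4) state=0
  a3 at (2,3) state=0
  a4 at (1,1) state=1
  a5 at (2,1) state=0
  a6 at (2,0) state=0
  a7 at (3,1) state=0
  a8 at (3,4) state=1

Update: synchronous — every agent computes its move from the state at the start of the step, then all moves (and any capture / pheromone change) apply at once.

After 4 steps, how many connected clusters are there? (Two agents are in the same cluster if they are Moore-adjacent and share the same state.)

2

t=1: a0@(0,1):0 a1@(3,2):0 a2@(1,4):0 a3@(2,3):0 a4@(1,1):0 a5@(2,1):0 a6@(2,0):0 a7@(3,1):0 a8@(3,4):1
t=2: (unchanged — steady state)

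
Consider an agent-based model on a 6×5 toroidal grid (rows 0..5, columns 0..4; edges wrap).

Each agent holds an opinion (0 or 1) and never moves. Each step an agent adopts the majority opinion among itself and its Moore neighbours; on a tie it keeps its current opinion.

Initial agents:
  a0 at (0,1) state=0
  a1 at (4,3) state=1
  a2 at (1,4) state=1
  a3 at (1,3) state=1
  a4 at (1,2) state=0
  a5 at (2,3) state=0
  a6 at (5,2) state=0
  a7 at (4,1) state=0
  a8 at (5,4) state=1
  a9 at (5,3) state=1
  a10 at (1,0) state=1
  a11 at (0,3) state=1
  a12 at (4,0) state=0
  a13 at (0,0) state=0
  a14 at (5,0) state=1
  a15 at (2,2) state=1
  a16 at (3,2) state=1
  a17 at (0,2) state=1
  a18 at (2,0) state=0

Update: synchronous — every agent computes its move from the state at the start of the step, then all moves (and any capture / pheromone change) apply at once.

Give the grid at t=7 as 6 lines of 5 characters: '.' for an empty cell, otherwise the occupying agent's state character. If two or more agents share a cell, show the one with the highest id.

1111.
1.111
1.11.
..1..
00.1.
0.111

t=1: a0@(0,1):0 a1@(4,3):1 a2@(1,4):1 a3@(1,3):1 a4@(1,2):1 a5@(2,3):1 a6@(5,2):1 a7@(4,1):0 a8@(5,4):1 a9@(5,3):1 a10@(1,0):0 a11@(0,3):1 a12@(4,0):0 a13@(0,0):1 a14@(5,0):0 a15@(2,2):1 a16@(3,2):1 a17@(0,2):1 a18@(2,0):1
t=2: a0@(0,1):1 a1@(4,3):1 a2@(1,4):1 a3@(1,3):1 a4@(1,2):1 a5@(2,3):1 a6@(5,2):1 a7@(4,1):0 a8@(5,4):1 a9@(5,3):1 a10@(1,0):1 a11@(0,3):1 a12@(4,0):0 a13@(0,0):1 a14@(5,0):0 a15@(2,2):1 a16@(3,2):1 a17@(0,2):1 a18@(2,0):1
t=3: (unchanged — steady state)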